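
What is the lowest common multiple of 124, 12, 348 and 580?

124 = 2² · 31; 12 = 2² · 3; 348 = 2² · 3 · 29; 580 = 2² · 5 · 29
lcm takes max exponent of each prime: 2² · 3 · 5 · 29 · 31 = 53940

53940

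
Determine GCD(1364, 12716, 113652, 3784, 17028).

gcd(1364, 12716): 12716 = 9·1364 + 440; 1364 = 3·440 + 44; 440 = 10·44 + 0 → 44
gcd(44, 113652): 113652 = 2583·44 + 0 → 44
gcd(44, 3784): 3784 = 86·44 + 0 → 44
gcd(44, 17028): 17028 = 387·44 + 0 → 44

44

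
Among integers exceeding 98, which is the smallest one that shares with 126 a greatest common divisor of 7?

119

126 = 7·18. Any k with gcd(k, 126) = 7 is a multiple of 7, say 7s, with s coprime to 18.
Need s > 98/7, so s ≥ 15. First s ≥ 15 with gcd(s, 18) = 1 is s = 17. Thus k = 7·17 = 119.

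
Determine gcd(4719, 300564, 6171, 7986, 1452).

gcd(4719, 300564): 300564 = 63·4719 + 3267; 4719 = 1·3267 + 1452; 3267 = 2·1452 + 363; 1452 = 4·363 + 0 → 363
gcd(363, 6171): 6171 = 17·363 + 0 → 363
gcd(363, 7986): 7986 = 22·363 + 0 → 363
gcd(363, 1452): 1452 = 4·363 + 0 → 363

363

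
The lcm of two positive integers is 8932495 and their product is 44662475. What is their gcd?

5

gcd·lcm = product, so gcd = 44662475/8932495 = 5.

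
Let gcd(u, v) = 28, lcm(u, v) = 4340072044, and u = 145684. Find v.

834148

Using uv = gcd(u,v)·lcm(u,v) = 28·4340072044 = 121522017232, we get v = 121522017232/145684 = 834148.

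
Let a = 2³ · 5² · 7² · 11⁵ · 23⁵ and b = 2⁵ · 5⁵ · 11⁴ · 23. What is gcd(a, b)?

min exponent per shared prime: 2³ · 5² · 11⁴ · 23 = 67348600

67348600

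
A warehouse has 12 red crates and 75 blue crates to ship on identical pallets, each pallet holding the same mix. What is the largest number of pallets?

3

12 = 2² · 3
75 = 3 · 5²
Common: 3 = 3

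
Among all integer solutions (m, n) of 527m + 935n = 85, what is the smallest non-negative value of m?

25

Euclid: 935 = 1·527 + 408; 527 = 1·408 + 119; 408 = 3·119 + 51; 119 = 2·51 + 17; 51 = 3·17 + 0 → gcd = 17; 85 = 17·5.
Back-substitution yields 527·(16) + 935·(-9) = 17, so one solution is m = 16·5 = 80, n = -9·5 = -45.
Solutions in m differ by 935/17 = 55; the one in [0, 55) is 80 mod 55 = 25.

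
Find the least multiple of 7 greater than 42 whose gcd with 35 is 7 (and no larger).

49

Multiples of 7 above 42: 7·7, 7·8, … . Need the cofactor coprime to 35/7 = 5.
Checking s = 7, 8, … the first with gcd(s, 5) = 1 is s = 7, giving 49.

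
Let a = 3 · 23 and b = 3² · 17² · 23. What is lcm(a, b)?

59823

max exponent per prime: 3² · 17² · 23 = 59823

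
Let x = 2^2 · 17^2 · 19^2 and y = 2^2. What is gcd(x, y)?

min exponent per shared prime: 2^2 = 4

4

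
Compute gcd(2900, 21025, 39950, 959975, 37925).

25

gcd(2900, 21025): 21025 = 7·2900 + 725; 2900 = 4·725 + 0 → 725
gcd(725, 39950): 39950 = 55·725 + 75; 725 = 9·75 + 50; 75 = 1·50 + 25; 50 = 2·25 + 0 → 25
gcd(25, 959975): 959975 = 38399·25 + 0 → 25
gcd(25, 37925): 37925 = 1517·25 + 0 → 25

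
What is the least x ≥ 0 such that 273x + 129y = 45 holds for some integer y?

3

Euclid: 273 = 2·129 + 15; 129 = 8·15 + 9; 15 = 1·9 + 6; 9 = 1·6 + 3; 6 = 2·3 + 0 → gcd = 3; 45 = 3·15.
Back-substitution yields 273·(-17) + 129·(36) = 3, so one solution is x = -17·15 = -255, y = 36·15 = 540.
Solutions in x differ by 129/3 = 43; the one in [0, 43) is -255 mod 43 = 3.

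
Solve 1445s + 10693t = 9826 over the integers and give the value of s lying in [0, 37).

29

gcd(1445, 10693) = 289 (Euclid: 10693 = 7·1445 + 578; 1445 = 2·578 + 289; 578 = 2·289 + 0), and 289 | 9826.
Extended Euclid: 1445·(15) + 10693·(-2) = 289. Scale by 34: s₀ = 510.
General solution s = s₀ + 37k; reducing mod 37 gives s = 29 (and t = -3).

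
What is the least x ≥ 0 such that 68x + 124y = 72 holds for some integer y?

gcd(68, 124) = 4 (Euclid: 124 = 1·68 + 56; 68 = 1·56 + 12; 56 = 4·12 + 8; 12 = 1·8 + 4; 8 = 2·4 + 0), and 4 | 72.
Extended Euclid: 68·(11) + 124·(-6) = 4. Scale by 18: x₀ = 198.
General solution x = x₀ + 31t; reducing mod 31 gives x = 12 (and y = -6).

12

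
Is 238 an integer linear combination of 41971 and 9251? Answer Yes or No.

gcd(41971, 9251): 41971 = 4·9251 + 4967; 9251 = 1·4967 + 4284; 4967 = 1·4284 + 683; 4284 = 6·683 + 186; 683 = 3·186 + 125; 186 = 1·125 + 61; 125 = 2·61 + 3; 61 = 20·3 + 1; 3 = 3·1 + 0 → 1
1 divides 238, so a solution exists.

Yes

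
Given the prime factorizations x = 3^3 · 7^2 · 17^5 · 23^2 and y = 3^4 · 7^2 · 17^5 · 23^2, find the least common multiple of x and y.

2981133177057

max exponent per prime: 3^4 · 7^2 · 17^5 · 23^2 = 2981133177057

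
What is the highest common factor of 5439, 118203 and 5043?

3

5439 = 3 · 7² · 37; 118203 = 3 · 31² · 41; 5043 = 3 · 41²
gcd takes min exponent of each prime: 3 = 3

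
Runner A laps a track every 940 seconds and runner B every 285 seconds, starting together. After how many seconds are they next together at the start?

gcd first: 940 = 3·285 + 85; 285 = 3·85 + 30; 85 = 2·30 + 25; 30 = 1·25 + 5; 25 = 5·5 + 0 → gcd = 5
lcm = 940·285/gcd = 267900/5 = 53580

53580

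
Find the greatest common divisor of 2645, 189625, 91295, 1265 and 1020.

2645 = 5 · 23²; 189625 = 5³ · 37 · 41; 91295 = 5 · 19 · 31²; 1265 = 5 · 11 · 23; 1020 = 2² · 3 · 5 · 17
gcd takes min exponent of each prime: 5 = 5

5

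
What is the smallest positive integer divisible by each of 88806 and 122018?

gcd first: 122018 = 1·88806 + 33212; 88806 = 2·33212 + 22382; 33212 = 1·22382 + 10830; 22382 = 2·10830 + 722; 10830 = 15·722 + 0 → gcd = 722
lcm = 88806·122018/gcd = 10835930508/722 = 15008214

15008214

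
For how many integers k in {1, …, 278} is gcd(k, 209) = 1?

209 = 11·19. Inclusion–exclusion on these primes:
278 − ⌊278/11⌋ − ⌊278/19⌋ + ⌊278/209⌋ = 240

240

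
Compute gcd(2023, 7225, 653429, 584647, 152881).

gcd(2023, 7225): 7225 = 3·2023 + 1156; 2023 = 1·1156 + 867; 1156 = 1·867 + 289; 867 = 3·289 + 0 → 289
gcd(289, 653429): 653429 = 2261·289 + 0 → 289
gcd(289, 584647): 584647 = 2023·289 + 0 → 289
gcd(289, 152881): 152881 = 529·289 + 0 → 289

289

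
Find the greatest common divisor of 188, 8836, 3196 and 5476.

188 = 2² · 47; 8836 = 2² · 47²; 3196 = 2² · 17 · 47; 5476 = 2² · 37²
gcd takes min exponent of each prime: 2² = 4

4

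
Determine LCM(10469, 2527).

73283

10469 = 19² · 29; 2527 = 7 · 19²
max exponents: 7 · 19² · 29 = 73283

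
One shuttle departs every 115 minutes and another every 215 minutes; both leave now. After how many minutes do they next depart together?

gcd first: 215 = 1·115 + 100; 115 = 1·100 + 15; 100 = 6·15 + 10; 15 = 1·10 + 5; 10 = 2·5 + 0 → gcd = 5
lcm = 115·215/gcd = 24725/5 = 4945

4945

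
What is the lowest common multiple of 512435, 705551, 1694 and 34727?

35002385110

lcm(512435, 705551) = 512435·705551/gcd = 361549026685/847 = 426858355
lcm(426858355, 1694) = 426858355·1694/gcd = 723098053370/847 = 853716710
lcm(853716710, 34727) = 853716710·34727/gcd = 29647020188170/847 = 35002385110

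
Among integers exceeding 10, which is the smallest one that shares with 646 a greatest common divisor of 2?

gcd(a, 646) = 2 forces 2 | a; write a = 2s. Then gcd(2s, 2·323) = 2·gcd(s, 323), so need gcd(s, 323) = 1.
2s > 10 gives s ≥ 6. The least s ≥ 6 coprime to 323 is 6, so a = 2·6 = 12.

12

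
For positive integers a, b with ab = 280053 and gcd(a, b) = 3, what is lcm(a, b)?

Since gcd(a,b)·lcm(a,b) = ab, lcm = 280053/3 = 93351.

93351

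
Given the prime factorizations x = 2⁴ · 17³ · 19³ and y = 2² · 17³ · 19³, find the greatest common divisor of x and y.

134793068

min exponent per shared prime: 2² · 17³ · 19³ = 134793068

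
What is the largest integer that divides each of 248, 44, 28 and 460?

4

248 = 2³ · 31; 44 = 2² · 11; 28 = 2² · 7; 460 = 2² · 5 · 23
gcd takes min exponent of each prime: 2² = 4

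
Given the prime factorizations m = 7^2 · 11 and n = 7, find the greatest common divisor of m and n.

min exponent per shared prime: 7 = 7

7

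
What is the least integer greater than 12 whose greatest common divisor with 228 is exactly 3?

Multiples of 3 above 12: 3·5, 3·6, … . Need the cofactor coprime to 228/3 = 76.
Checking s = 5, 6, … the first with gcd(s, 76) = 1 is s = 5, giving 15.

15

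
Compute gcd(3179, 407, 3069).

gcd(3179, 407): 3179 = 7·407 + 330; 407 = 1·330 + 77; 330 = 4·77 + 22; 77 = 3·22 + 11; 22 = 2·11 + 0 → 11
gcd(11, 3069): 3069 = 279·11 + 0 → 11

11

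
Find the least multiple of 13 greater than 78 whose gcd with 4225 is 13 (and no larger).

gcd(x, 4225) = 13 forces 13 | x; write x = 13s. Then gcd(13s, 13·325) = 13·gcd(s, 325), so need gcd(s, 325) = 1.
13s > 78 gives s ≥ 7. The least s ≥ 7 coprime to 325 is 7, so x = 13·7 = 91.

91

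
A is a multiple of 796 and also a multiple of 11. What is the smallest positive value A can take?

gcd first: 796 = 72·11 + 4; 11 = 2·4 + 3; 4 = 1·3 + 1; 3 = 3·1 + 0 → gcd = 1
lcm = 796·11/gcd = 8756/1 = 8756

8756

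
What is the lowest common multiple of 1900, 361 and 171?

1900 = 2² · 5² · 19; 361 = 19²; 171 = 3² · 19
lcm takes max exponent of each prime: 2² · 3² · 5² · 19² = 324900

324900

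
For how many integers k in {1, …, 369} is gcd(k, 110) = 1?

110 = 2·5·11. Inclusion–exclusion on these primes:
369 − ⌊369/2⌋ − ⌊369/5⌋ − ⌊369/11⌋ + ⌊369/10⌋ + ⌊369/22⌋ + ⌊369/55⌋ − ⌊369/110⌋ = 134

134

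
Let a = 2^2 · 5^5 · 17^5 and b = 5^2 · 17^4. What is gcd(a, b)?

min exponent per shared prime: 5^2 · 17^4 = 2088025

2088025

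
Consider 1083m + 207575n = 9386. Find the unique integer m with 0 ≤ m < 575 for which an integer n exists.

392

gcd(1083, 207575) = 361 (Euclid: 207575 = 191·1083 + 722; 1083 = 1·722 + 361; 722 = 2·361 + 0), and 361 | 9386.
Extended Euclid: 1083·(192) + 207575·(-1) = 361. Scale by 26: m₀ = 4992.
General solution m = m₀ + 575t; reducing mod 575 gives m = 392 (and n = -2).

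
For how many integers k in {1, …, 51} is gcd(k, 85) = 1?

Prime factors of 85: 5, 17. Count integers ≤ 51 divisible by none of them.
By inclusion–exclusion: 51 − ⌊51/5⌋ − ⌊51/17⌋ + ⌊51/85⌋ = 38.

38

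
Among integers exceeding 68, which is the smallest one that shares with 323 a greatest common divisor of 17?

85

gcd(t, 323) = 17 forces 17 | t; write t = 17s. Then gcd(17s, 17·19) = 17·gcd(s, 19), so need gcd(s, 19) = 1.
17s > 68 gives s ≥ 5. The least s ≥ 5 coprime to 19 is 5, so t = 17·5 = 85.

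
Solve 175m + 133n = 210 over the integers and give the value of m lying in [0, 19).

Euclid: 175 = 1·133 + 42; 133 = 3·42 + 7; 42 = 6·7 + 0 → gcd = 7; 210 = 7·30.
Back-substitution yields 175·(-3) + 133·(4) = 7, so one solution is m = -3·30 = -90, n = 4·30 = 120.
Solutions in m differ by 133/7 = 19; the one in [0, 19) is -90 mod 19 = 5.

5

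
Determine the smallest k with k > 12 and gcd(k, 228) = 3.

Multiples of 3 above 12: 3·5, 3·6, … . Need the cofactor coprime to 228/3 = 76.
Checking s = 5, 6, … the first with gcd(s, 76) = 1 is s = 5, giving 15.

15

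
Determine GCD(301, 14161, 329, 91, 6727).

7

gcd(301, 14161): 14161 = 47·301 + 14; 301 = 21·14 + 7; 14 = 2·7 + 0 → 7
gcd(7, 329): 329 = 47·7 + 0 → 7
gcd(7, 91): 91 = 13·7 + 0 → 7
gcd(7, 6727): 6727 = 961·7 + 0 → 7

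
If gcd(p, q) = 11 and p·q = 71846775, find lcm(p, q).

Since gcd(p,q)·lcm(p,q) = pq, lcm = 71846775/11 = 6531525.

6531525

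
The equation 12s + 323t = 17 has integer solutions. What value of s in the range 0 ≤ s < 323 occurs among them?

Reduce mod 323: 12s ≡ 17 (mod 323). With g = gcd(12, 323) = 1 dividing 17, divide through: 12s ≡ 17 (mod 323).
Since gcd(12, 323) = 1, s ≡ 17·(12)⁻¹ ≡ 136 (mod 323). Smallest non-negative: 136.

136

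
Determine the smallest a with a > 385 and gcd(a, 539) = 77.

Multiples of 77 above 385: 77·6, 77·7, … . Need the cofactor coprime to 539/77 = 7.
Checking s = 6, 7, … the first with gcd(s, 7) = 1 is s = 6, giving 462.

462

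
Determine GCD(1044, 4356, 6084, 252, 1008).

gcd(1044, 4356): 4356 = 4·1044 + 180; 1044 = 5·180 + 144; 180 = 1·144 + 36; 144 = 4·36 + 0 → 36
gcd(36, 6084): 6084 = 169·36 + 0 → 36
gcd(36, 252): 252 = 7·36 + 0 → 36
gcd(36, 1008): 1008 = 28·36 + 0 → 36

36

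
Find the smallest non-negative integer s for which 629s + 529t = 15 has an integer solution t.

gcd(629, 529) = 1 (Euclid: 629 = 1·529 + 100; 529 = 5·100 + 29; 100 = 3·29 + 13; 29 = 2·13 + 3; 13 = 4·3 + 1; 3 = 3·1 + 0), and 1 | 15.
Extended Euclid: 629·(164) + 529·(-195) = 1. Scale by 15: s₀ = 2460.
General solution s = s₀ + 529k; reducing mod 529 gives s = 344 (and t = -409).

344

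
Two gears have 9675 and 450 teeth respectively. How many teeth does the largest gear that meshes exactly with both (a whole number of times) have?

Euclid: 9675 = 21·450 + 225; 450 = 2·225 + 0. Last nonzero remainder: 225.

225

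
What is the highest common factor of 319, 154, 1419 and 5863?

11

319 = 11 · 29; 154 = 2 · 7 · 11; 1419 = 3 · 11 · 43; 5863 = 11 · 13 · 41
gcd takes min exponent of each prime: 11 = 11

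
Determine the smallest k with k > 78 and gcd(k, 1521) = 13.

91

Multiples of 13 above 78: 13·7, 13·8, … . Need the cofactor coprime to 1521/13 = 117.
Checking s = 7, 8, … the first with gcd(s, 117) = 1 is s = 7, giving 91.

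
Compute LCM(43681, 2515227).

gcd first: 2515227 = 57·43681 + 25410; 43681 = 1·25410 + 18271; 25410 = 1·18271 + 7139; 18271 = 2·7139 + 3993; 7139 = 1·3993 + 3146; 3993 = 1·3146 + 847; 3146 = 3·847 + 605; 847 = 1·605 + 242; 605 = 2·242 + 121; 242 = 2·121 + 0 → gcd = 121
lcm = 43681·2515227/gcd = 109867630587/121 = 907996947

907996947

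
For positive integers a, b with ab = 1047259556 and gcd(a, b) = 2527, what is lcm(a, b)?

For any two positive integers, gcd × lcm equals their product. Hence lcm = 1047259556 / 2527 = 414428.

414428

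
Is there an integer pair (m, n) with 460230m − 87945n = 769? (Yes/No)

By Bézout, 460230m − 87945n = 769 has integer solutions iff gcd(460230, 87945) | 769.
Euclid: 460230 = 5·87945 + 20505; 87945 = 4·20505 + 5925; 20505 = 3·5925 + 2730; 5925 = 2·2730 + 465; 2730 = 5·465 + 405; 465 = 1·405 + 60; 405 = 6·60 + 45; 60 = 1·45 + 15; 45 = 3·15 + 0. gcd = 15; 769 mod 15 = 4. No.

No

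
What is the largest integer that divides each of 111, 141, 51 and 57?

3

gcd(111, 141): 141 = 1·111 + 30; 111 = 3·30 + 21; 30 = 1·21 + 9; 21 = 2·9 + 3; 9 = 3·3 + 0 → 3
gcd(3, 51): 51 = 17·3 + 0 → 3
gcd(3, 57): 57 = 19·3 + 0 → 3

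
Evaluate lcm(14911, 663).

760461

14911 = 13 · 31 · 37; 663 = 3 · 13 · 17
max exponents: 3 · 13 · 17 · 31 · 37 = 760461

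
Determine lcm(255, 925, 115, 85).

1085025

255 = 3 · 5 · 17; 925 = 5² · 37; 115 = 5 · 23; 85 = 5 · 17
lcm takes max exponent of each prime: 3 · 5² · 17 · 23 · 37 = 1085025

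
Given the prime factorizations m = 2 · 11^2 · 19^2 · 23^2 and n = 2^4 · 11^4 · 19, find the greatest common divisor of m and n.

4598

min exponent per shared prime: 2 · 11^2 · 19 = 4598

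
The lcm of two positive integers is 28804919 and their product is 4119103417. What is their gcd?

From gcd × lcm = ab: gcd = 4119103417 / 28804919 = 143.

143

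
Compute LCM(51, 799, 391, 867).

51 = 3 · 17; 799 = 17 · 47; 391 = 17 · 23; 867 = 3 · 17²
lcm takes max exponent of each prime: 3 · 17² · 23 · 47 = 937227

937227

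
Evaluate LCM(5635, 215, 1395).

lcm(5635, 215) = 5635·215/gcd = 1211525/5 = 242305
lcm(242305, 1395) = 242305·1395/gcd = 338015475/5 = 67603095

67603095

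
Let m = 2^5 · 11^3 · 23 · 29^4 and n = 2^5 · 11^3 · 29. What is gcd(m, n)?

1235168

min exponent per shared prime: 2^5 · 11^3 · 29 = 1235168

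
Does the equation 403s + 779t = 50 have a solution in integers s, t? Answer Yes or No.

Yes

gcd(403, 779): 779 = 1·403 + 376; 403 = 1·376 + 27; 376 = 13·27 + 25; 27 = 1·25 + 2; 25 = 12·2 + 1; 2 = 2·1 + 0 → 1
1 divides 50, so a solution exists.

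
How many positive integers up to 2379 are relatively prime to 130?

130 = 2·5·13. Inclusion–exclusion on these primes:
2379 − ⌊2379/2⌋ − ⌊2379/5⌋ − ⌊2379/13⌋ + ⌊2379/10⌋ + ⌊2379/26⌋ + ⌊2379/65⌋ − ⌊2379/130⌋ = 878

878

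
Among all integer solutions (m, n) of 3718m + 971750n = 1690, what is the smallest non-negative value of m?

1830

Euclid: 971750 = 261·3718 + 1352; 3718 = 2·1352 + 1014; 1352 = 1·1014 + 338; 1014 = 3·338 + 0 → gcd = 338; 1690 = 338·5.
Back-substitution yields 3718·(-784) + 971750·(3) = 338, so one solution is m = -784·5 = -3920, n = 3·5 = 15.
Solutions in m differ by 971750/338 = 2875; the one in [0, 2875) is -3920 mod 2875 = 1830.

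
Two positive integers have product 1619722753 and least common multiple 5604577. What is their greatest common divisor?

289

gcd·lcm = product, so gcd = 1619722753/5604577 = 289.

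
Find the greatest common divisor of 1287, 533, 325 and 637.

gcd(1287, 533): 1287 = 2·533 + 221; 533 = 2·221 + 91; 221 = 2·91 + 39; 91 = 2·39 + 13; 39 = 3·13 + 0 → 13
gcd(13, 325): 325 = 25·13 + 0 → 13
gcd(13, 637): 637 = 49·13 + 0 → 13

13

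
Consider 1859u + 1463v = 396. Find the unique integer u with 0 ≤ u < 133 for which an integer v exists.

1

Reduce mod 1463: 1859u ≡ 396 (mod 1463). With g = gcd(1859, 1463) = 11 dividing 396, divide through: 169u ≡ 36 (mod 133).
Since gcd(169, 133) = 1, u ≡ 36·(169)⁻¹ ≡ 1 (mod 133). Smallest non-negative: 1.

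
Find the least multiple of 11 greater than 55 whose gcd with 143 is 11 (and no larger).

66

143 = 11·13. Any k with gcd(k, 143) = 11 is a multiple of 11, say 11s, with s coprime to 13.
Need s > 55/11, so s ≥ 6. First s ≥ 6 with gcd(s, 13) = 1 is s = 6. Thus k = 11·6 = 66.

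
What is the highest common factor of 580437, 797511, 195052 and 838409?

1573

gcd(580437, 797511): 797511 = 1·580437 + 217074; 580437 = 2·217074 + 146289; 217074 = 1·146289 + 70785; 146289 = 2·70785 + 4719; 70785 = 15·4719 + 0 → 4719
gcd(4719, 195052): 195052 = 41·4719 + 1573; 4719 = 3·1573 + 0 → 1573
gcd(1573, 838409): 838409 = 533·1573 + 0 → 1573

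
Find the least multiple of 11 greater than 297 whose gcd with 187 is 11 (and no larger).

gcd(x, 187) = 11 forces 11 | x; write x = 11s. Then gcd(11s, 11·17) = 11·gcd(s, 17), so need gcd(s, 17) = 1.
11s > 297 gives s ≥ 28. The least s ≥ 28 coprime to 17 is 28, so x = 11·28 = 308.

308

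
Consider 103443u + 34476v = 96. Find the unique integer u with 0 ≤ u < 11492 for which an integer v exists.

Reduce mod 34476: 103443u ≡ 96 (mod 34476). With g = gcd(103443, 34476) = 3 dividing 96, divide through: 34481u ≡ 32 (mod 11492).
Since gcd(34481, 11492) = 1, u ≡ 32·(34481)⁻¹ ≡ 9200 (mod 11492). Smallest non-negative: 9200.

9200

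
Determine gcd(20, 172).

Euclid: 172 = 8·20 + 12; 20 = 1·12 + 8; 12 = 1·8 + 4; 8 = 2·4 + 0. Last nonzero remainder: 4.

4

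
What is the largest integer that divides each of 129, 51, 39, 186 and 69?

3

gcd(129, 51): 129 = 2·51 + 27; 51 = 1·27 + 24; 27 = 1·24 + 3; 24 = 8·3 + 0 → 3
gcd(3, 39): 39 = 13·3 + 0 → 3
gcd(3, 186): 186 = 62·3 + 0 → 3
gcd(3, 69): 69 = 23·3 + 0 → 3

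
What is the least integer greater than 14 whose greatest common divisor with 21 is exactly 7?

Multiples of 7 above 14: 7·3, 7·4, … . Need the cofactor coprime to 21/7 = 3.
Checking s = 3, 4, … the first with gcd(s, 3) = 1 is s = 4, giving 28.

28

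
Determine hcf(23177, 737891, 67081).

49

gcd(23177, 737891): 737891 = 31·23177 + 19404; 23177 = 1·19404 + 3773; 19404 = 5·3773 + 539; 3773 = 7·539 + 0 → 539
gcd(539, 67081): 67081 = 124·539 + 245; 539 = 2·245 + 49; 245 = 5·49 + 0 → 49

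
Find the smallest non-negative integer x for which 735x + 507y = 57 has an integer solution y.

127

Reduce mod 507: 735x ≡ 57 (mod 507). With g = gcd(735, 507) = 3 dividing 57, divide through: 245x ≡ 19 (mod 169).
Since gcd(245, 169) = 1, x ≡ 19·(245)⁻¹ ≡ 127 (mod 169). Smallest non-negative: 127.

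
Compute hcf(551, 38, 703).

gcd(551, 38): 551 = 14·38 + 19; 38 = 2·19 + 0 → 19
gcd(19, 703): 703 = 37·19 + 0 → 19

19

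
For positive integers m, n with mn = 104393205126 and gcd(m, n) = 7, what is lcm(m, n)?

gcd·lcm = product, so lcm = 104393205126/7 = 14913315018.

14913315018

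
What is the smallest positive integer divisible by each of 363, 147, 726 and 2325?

363 = 3 · 11²; 147 = 3 · 7²; 726 = 2 · 3 · 11²; 2325 = 3 · 5² · 31
lcm takes max exponent of each prime: 2 · 3 · 5² · 7² · 11² · 31 = 27569850

27569850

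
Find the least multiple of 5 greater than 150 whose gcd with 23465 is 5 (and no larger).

23465 = 5·4693. Any m with gcd(m, 23465) = 5 is a multiple of 5, say 5s, with s coprime to 4693.
Need s > 150/5, so s ≥ 31. First s ≥ 31 with gcd(s, 4693) = 1 is s = 31. Thus m = 5·31 = 155.

155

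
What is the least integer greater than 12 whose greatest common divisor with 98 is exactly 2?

16

98 = 2·49. Any x with gcd(x, 98) = 2 is a multiple of 2, say 2s, with s coprime to 49.
Need s > 12/2, so s ≥ 7. First s ≥ 7 with gcd(s, 49) = 1 is s = 8. Thus x = 2·8 = 16.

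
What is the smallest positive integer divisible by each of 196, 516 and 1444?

lcm(196, 516) = 196·516/gcd = 101136/4 = 25284
lcm(25284, 1444) = 25284·1444/gcd = 36510096/4 = 9127524

9127524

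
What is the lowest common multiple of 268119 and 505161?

268119 = 3² · 31³; 505161 = 3² · 37² · 41
max exponents: 3² · 31³ · 37² · 41 = 15049251351

15049251351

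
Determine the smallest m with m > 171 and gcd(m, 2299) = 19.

190

Multiples of 19 above 171: 19·10, 19·11, … . Need the cofactor coprime to 2299/19 = 121.
Checking s = 10, 11, … the first with gcd(s, 121) = 1 is s = 10, giving 190.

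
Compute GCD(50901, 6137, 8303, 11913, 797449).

361

gcd(50901, 6137): 50901 = 8·6137 + 1805; 6137 = 3·1805 + 722; 1805 = 2·722 + 361; 722 = 2·361 + 0 → 361
gcd(361, 8303): 8303 = 23·361 + 0 → 361
gcd(361, 11913): 11913 = 33·361 + 0 → 361
gcd(361, 797449): 797449 = 2209·361 + 0 → 361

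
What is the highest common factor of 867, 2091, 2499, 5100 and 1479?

867 = 3 · 17²; 2091 = 3 · 17 · 41; 2499 = 3 · 7² · 17; 5100 = 2² · 3 · 5² · 17; 1479 = 3 · 17 · 29
gcd takes min exponent of each prime: 3 · 17 = 51

51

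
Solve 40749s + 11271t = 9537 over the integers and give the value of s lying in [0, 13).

gcd(40749, 11271) = 867 (Euclid: 40749 = 3·11271 + 6936; 11271 = 1·6936 + 4335; 6936 = 1·4335 + 2601; 4335 = 1·2601 + 1734; 2601 = 1·1734 + 867; 1734 = 2·867 + 0), and 867 | 9537.
Extended Euclid: 40749·(5) + 11271·(-18) = 867. Scale by 11: s₀ = 55.
General solution s = s₀ + 13k; reducing mod 13 gives s = 3 (and t = -10).

3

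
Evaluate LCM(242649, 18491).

407892969

242649 = 3³ · 11 · 19 · 43; 18491 = 11 · 41²
max exponents: 3³ · 11 · 19 · 41² · 43 = 407892969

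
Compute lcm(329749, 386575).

18210388525

gcd first: 386575 = 1·329749 + 56826; 329749 = 5·56826 + 45619; 56826 = 1·45619 + 11207; 45619 = 4·11207 + 791; 11207 = 14·791 + 133; 791 = 5·133 + 126; 133 = 1·126 + 7; 126 = 18·7 + 0 → gcd = 7
lcm = 329749·386575/gcd = 127472719675/7 = 18210388525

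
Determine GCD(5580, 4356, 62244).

36

gcd(5580, 4356): 5580 = 1·4356 + 1224; 4356 = 3·1224 + 684; 1224 = 1·684 + 540; 684 = 1·540 + 144; 540 = 3·144 + 108; 144 = 1·108 + 36; 108 = 3·36 + 0 → 36
gcd(36, 62244): 62244 = 1729·36 + 0 → 36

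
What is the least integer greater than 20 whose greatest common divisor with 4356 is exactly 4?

28

gcd(t, 4356) = 4 forces 4 | t; write t = 4s. Then gcd(4s, 4·1089) = 4·gcd(s, 1089), so need gcd(s, 1089) = 1.
4s > 20 gives s ≥ 6. The least s ≥ 6 coprime to 1089 is 7, so t = 4·7 = 28.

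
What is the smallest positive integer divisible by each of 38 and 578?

10982

38 = 2 · 19; 578 = 2 · 17²
max exponents: 2 · 17² · 19 = 10982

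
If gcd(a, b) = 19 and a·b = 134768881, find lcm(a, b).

7093099

Since gcd(a,b)·lcm(a,b) = ab, lcm = 134768881/19 = 7093099.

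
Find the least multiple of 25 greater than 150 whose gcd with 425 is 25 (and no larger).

175

gcd(t, 425) = 25 forces 25 | t; write t = 25s. Then gcd(25s, 25·17) = 25·gcd(s, 17), so need gcd(s, 17) = 1.
25s > 150 gives s ≥ 7. The least s ≥ 7 coprime to 17 is 7, so t = 25·7 = 175.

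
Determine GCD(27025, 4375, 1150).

gcd(27025, 4375): 27025 = 6·4375 + 775; 4375 = 5·775 + 500; 775 = 1·500 + 275; 500 = 1·275 + 225; 275 = 1·225 + 50; 225 = 4·50 + 25; 50 = 2·25 + 0 → 25
gcd(25, 1150): 1150 = 46·25 + 0 → 25

25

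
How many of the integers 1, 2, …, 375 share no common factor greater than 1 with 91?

298

91 = 7·13. Inclusion–exclusion on these primes:
375 − ⌊375/7⌋ − ⌊375/13⌋ + ⌊375/91⌋ = 298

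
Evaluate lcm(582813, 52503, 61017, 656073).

264231649691163

lcm(582813, 52503) = 582813·52503/gcd = 30599430939/33 = 927255483
lcm(927255483, 61017) = 927255483·61017/gcd = 56578347806211/1419 = 39871985769
lcm(39871985769, 656073) = 39871985769·656073/gcd = 26158933319425137/99 = 264231649691163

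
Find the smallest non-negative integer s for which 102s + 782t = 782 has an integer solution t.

0

Reduce mod 782: 102s ≡ 782 (mod 782). With g = gcd(102, 782) = 34 dividing 782, divide through: 3s ≡ 23 (mod 23).
Since gcd(3, 23) = 1, s ≡ 23·(3)⁻¹ ≡ 0 (mod 23). Smallest non-negative: 0.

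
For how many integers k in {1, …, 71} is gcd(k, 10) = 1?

29

Prime factors of 10: 2, 5. Count integers ≤ 71 divisible by none of them.
By inclusion–exclusion: 71 − ⌊71/2⌋ − ⌊71/5⌋ + ⌊71/10⌋ = 29.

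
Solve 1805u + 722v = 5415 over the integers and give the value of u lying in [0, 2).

1

Euclid: 1805 = 2·722 + 361; 722 = 2·361 + 0 → gcd = 361; 5415 = 361·15.
Back-substitution yields 1805·(1) + 722·(-2) = 361, so one solution is u = 1·15 = 15, v = -2·15 = -30.
Solutions in u differ by 722/361 = 2; the one in [0, 2) is 15 mod 2 = 1.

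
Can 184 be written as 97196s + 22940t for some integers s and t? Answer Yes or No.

Yes

By Bézout, 97196s + 22940t = 184 has integer solutions iff gcd(97196, 22940) | 184.
Euclid: 97196 = 4·22940 + 5436; 22940 = 4·5436 + 1196; 5436 = 4·1196 + 652; 1196 = 1·652 + 544; 652 = 1·544 + 108; 544 = 5·108 + 4; 108 = 27·4 + 0. gcd = 4; 184 mod 4 = 0. Yes.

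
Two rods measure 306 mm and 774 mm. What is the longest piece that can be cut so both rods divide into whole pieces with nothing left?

18

306 = 2 · 3² · 17
774 = 2 · 3² · 43
Common: 2 · 3² = 18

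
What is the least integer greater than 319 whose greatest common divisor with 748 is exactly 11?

748 = 11·68. Any a with gcd(a, 748) = 11 is a multiple of 11, say 11s, with s coprime to 68.
Need s > 319/11, so s ≥ 30. First s ≥ 30 with gcd(s, 68) = 1 is s = 31. Thus a = 11·31 = 341.

341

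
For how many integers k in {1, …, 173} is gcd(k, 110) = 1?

64

Prime factors of 110: 2, 5, 11. Count integers ≤ 173 divisible by none of them.
By inclusion–exclusion: 173 − ⌊173/2⌋ − ⌊173/5⌋ − ⌊173/11⌋ + ⌊173/10⌋ + ⌊173/22⌋ + ⌊173/55⌋ − ⌊173/110⌋ = 64.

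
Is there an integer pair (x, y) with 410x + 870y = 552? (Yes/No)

By Bézout, 410x + 870y = 552 has integer solutions iff gcd(410, 870) | 552.
Euclid: 870 = 2·410 + 50; 410 = 8·50 + 10; 50 = 5·10 + 0. gcd = 10; 552 mod 10 = 2. No.

No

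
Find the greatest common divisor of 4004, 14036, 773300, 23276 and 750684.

gcd(4004, 14036): 14036 = 3·4004 + 2024; 4004 = 1·2024 + 1980; 2024 = 1·1980 + 44; 1980 = 45·44 + 0 → 44
gcd(44, 773300): 773300 = 17575·44 + 0 → 44
gcd(44, 23276): 23276 = 529·44 + 0 → 44
gcd(44, 750684): 750684 = 17061·44 + 0 → 44

44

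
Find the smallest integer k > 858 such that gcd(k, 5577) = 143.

gcd(k, 5577) = 143 forces 143 | k; write k = 143s. Then gcd(143s, 143·39) = 143·gcd(s, 39), so need gcd(s, 39) = 1.
143s > 858 gives s ≥ 7. The least s ≥ 7 coprime to 39 is 7, so k = 143·7 = 1001.

1001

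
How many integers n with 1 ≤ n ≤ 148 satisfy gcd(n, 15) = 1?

Prime factors of 15: 3, 5. Count integers ≤ 148 divisible by none of them.
By inclusion–exclusion: 148 − ⌊148/3⌋ − ⌊148/5⌋ + ⌊148/15⌋ = 79.

79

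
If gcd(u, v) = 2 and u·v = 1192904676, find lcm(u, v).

gcd·lcm = product, so lcm = 1192904676/2 = 596452338.

596452338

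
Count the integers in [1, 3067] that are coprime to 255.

1540

Prime factors of 255: 3, 5, 17. Count integers ≤ 3067 divisible by none of them.
By inclusion–exclusion: 3067 − ⌊3067/3⌋ − ⌊3067/5⌋ − ⌊3067/17⌋ + ⌊3067/15⌋ + ⌊3067/51⌋ + ⌊3067/85⌋ − ⌊3067/255⌋ = 1540.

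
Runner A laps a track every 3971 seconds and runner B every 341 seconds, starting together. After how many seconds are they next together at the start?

3971 = 11 · 19²; 341 = 11 · 31
max exponents: 11 · 19² · 31 = 123101

123101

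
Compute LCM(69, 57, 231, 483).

100947

69 = 3 · 23; 57 = 3 · 19; 231 = 3 · 7 · 11; 483 = 3 · 7 · 23
lcm takes max exponent of each prime: 3 · 7 · 11 · 19 · 23 = 100947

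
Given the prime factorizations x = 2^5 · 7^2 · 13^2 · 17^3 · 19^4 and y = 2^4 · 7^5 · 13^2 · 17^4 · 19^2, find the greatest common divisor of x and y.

234993978128

min exponent per shared prime: 2^4 · 7^2 · 13^2 · 17^3 · 19^2 = 234993978128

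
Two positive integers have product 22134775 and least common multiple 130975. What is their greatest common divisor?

169

From gcd × lcm = ab: gcd = 22134775 / 130975 = 169.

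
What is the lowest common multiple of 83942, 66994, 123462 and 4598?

58179060855234

lcm(83942, 66994) = 83942·66994/gcd = 5623610348/38 = 147989746
lcm(147989746, 123462) = 147989746·123462/gcd = 18271110020652/38 = 480818684754
lcm(480818684754, 4598) = 480818684754·4598/gcd = 2210804312498892/38 = 58179060855234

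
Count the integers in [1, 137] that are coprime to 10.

Prime factors of 10: 2, 5. Count integers ≤ 137 divisible by none of them.
By inclusion–exclusion: 137 − ⌊137/2⌋ − ⌊137/5⌋ + ⌊137/10⌋ = 55.

55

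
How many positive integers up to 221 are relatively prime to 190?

84

Prime factors of 190: 2, 5, 19. Count integers ≤ 221 divisible by none of them.
By inclusion–exclusion: 221 − ⌊221/2⌋ − ⌊221/5⌋ − ⌊221/19⌋ + ⌊221/10⌋ + ⌊221/38⌋ + ⌊221/95⌋ − ⌊221/190⌋ = 84.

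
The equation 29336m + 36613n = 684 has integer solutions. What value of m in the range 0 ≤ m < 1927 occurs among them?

Reduce mod 36613: 29336m ≡ 684 (mod 36613). With g = gcd(29336, 36613) = 19 dividing 684, divide through: 1544m ≡ 36 (mod 1927).
Since gcd(1544, 1927) = 1, m ≡ 36·(1544)⁻¹ ≡ 15 (mod 1927). Smallest non-negative: 15.

15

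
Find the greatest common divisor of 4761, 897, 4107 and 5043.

3

gcd(4761, 897): 4761 = 5·897 + 276; 897 = 3·276 + 69; 276 = 4·69 + 0 → 69
gcd(69, 4107): 4107 = 59·69 + 36; 69 = 1·36 + 33; 36 = 1·33 + 3; 33 = 11·3 + 0 → 3
gcd(3, 5043): 5043 = 1681·3 + 0 → 3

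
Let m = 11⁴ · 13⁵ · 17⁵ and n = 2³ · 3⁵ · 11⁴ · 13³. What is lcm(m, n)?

max exponent per prime: 2³ · 3⁵ · 11⁴ · 13⁵ · 17⁵ = 15004736379733032504

15004736379733032504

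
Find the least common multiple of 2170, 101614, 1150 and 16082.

2170 = 2 · 5 · 7 · 31; 101614 = 2 · 23 · 47²; 1150 = 2 · 5² · 23; 16082 = 2 · 11 · 17 · 43
lcm takes max exponent of each prime: 2 · 5² · 7 · 11 · 17 · 23 · 31 · 43 · 47² = 4432649093950

4432649093950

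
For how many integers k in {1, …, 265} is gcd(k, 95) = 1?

201

95 = 5·19. Inclusion–exclusion on these primes:
265 − ⌊265/5⌋ − ⌊265/19⌋ + ⌊265/95⌋ = 201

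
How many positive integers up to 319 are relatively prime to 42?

42 = 2·3·7. Inclusion–exclusion on these primes:
319 − ⌊319/2⌋ − ⌊319/3⌋ − ⌊319/7⌋ + ⌊319/6⌋ + ⌊319/14⌋ + ⌊319/21⌋ − ⌊319/42⌋ = 92

92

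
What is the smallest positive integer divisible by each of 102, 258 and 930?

679830

102 = 2 · 3 · 17; 258 = 2 · 3 · 43; 930 = 2 · 3 · 5 · 31
lcm takes max exponent of each prime: 2 · 3 · 5 · 17 · 31 · 43 = 679830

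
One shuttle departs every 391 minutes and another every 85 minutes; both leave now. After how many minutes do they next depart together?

1955

gcd first: 391 = 4·85 + 51; 85 = 1·51 + 34; 51 = 1·34 + 17; 34 = 2·17 + 0 → gcd = 17
lcm = 391·85/gcd = 33235/17 = 1955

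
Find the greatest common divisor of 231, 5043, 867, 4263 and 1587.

3

231 = 3 · 7 · 11; 5043 = 3 · 41²; 867 = 3 · 17²; 4263 = 3 · 7² · 29; 1587 = 3 · 23²
gcd takes min exponent of each prime: 3 = 3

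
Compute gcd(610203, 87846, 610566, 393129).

363

gcd(610203, 87846): 610203 = 6·87846 + 83127; 87846 = 1·83127 + 4719; 83127 = 17·4719 + 2904; 4719 = 1·2904 + 1815; 2904 = 1·1815 + 1089; 1815 = 1·1089 + 726; 1089 = 1·726 + 363; 726 = 2·363 + 0 → 363
gcd(363, 610566): 610566 = 1682·363 + 0 → 363
gcd(363, 393129): 393129 = 1083·363 + 0 → 363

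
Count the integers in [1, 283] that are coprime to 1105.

1105 = 5·13·17. Inclusion–exclusion on these primes:
283 − ⌊283/5⌋ − ⌊283/13⌋ − ⌊283/17⌋ + ⌊283/65⌋ + ⌊283/85⌋ + ⌊283/221⌋ − ⌊283/1105⌋ = 198

198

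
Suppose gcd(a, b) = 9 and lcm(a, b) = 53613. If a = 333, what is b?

Using ab = gcd(a,b)·lcm(a,b) = 9·53613 = 482517, we get b = 482517/333 = 1449.

1449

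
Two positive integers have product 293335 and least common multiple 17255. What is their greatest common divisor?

17

gcd·lcm = product, so gcd = 293335/17255 = 17.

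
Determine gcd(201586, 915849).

201586 = 2 · 7² · 11² · 17
915849 = 3² · 11² · 29²
Common: 11² = 121

121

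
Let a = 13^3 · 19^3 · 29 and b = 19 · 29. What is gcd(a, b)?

551

min exponent per shared prime: 19 · 29 = 551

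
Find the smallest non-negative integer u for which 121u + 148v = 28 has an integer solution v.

136

Reduce mod 148: 121u ≡ 28 (mod 148). With g = gcd(121, 148) = 1 dividing 28, divide through: 121u ≡ 28 (mod 148).
Since gcd(121, 148) = 1, u ≡ 28·(121)⁻¹ ≡ 136 (mod 148). Smallest non-negative: 136.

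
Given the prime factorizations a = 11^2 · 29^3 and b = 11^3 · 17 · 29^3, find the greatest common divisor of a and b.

min exponent per shared prime: 11^2 · 29^3 = 2951069

2951069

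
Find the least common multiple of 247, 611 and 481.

429533

247 = 13 · 19; 611 = 13 · 47; 481 = 13 · 37
lcm takes max exponent of each prime: 13 · 19 · 37 · 47 = 429533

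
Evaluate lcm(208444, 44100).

2298095100

208444 = 2² · 31 · 41²; 44100 = 2² · 3² · 5² · 7²
max exponents: 2² · 3² · 5² · 7² · 31 · 41² = 2298095100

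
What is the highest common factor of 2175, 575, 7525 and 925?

25

2175 = 3 · 5² · 29; 575 = 5² · 23; 7525 = 5² · 7 · 43; 925 = 5² · 37
gcd takes min exponent of each prime: 5² = 25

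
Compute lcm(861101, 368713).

gcd first: 861101 = 2·368713 + 123675; 368713 = 2·123675 + 121363; 123675 = 1·121363 + 2312; 121363 = 52·2312 + 1139; 2312 = 2·1139 + 34; 1139 = 33·34 + 17; 34 = 2·17 + 0 → gcd = 17
lcm = 861101·368713/gcd = 317499133013/17 = 18676419589

18676419589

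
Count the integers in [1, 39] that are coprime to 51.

24

51 = 3·17. Inclusion–exclusion on these primes:
39 − ⌊39/3⌋ − ⌊39/17⌋ + ⌊39/51⌋ = 24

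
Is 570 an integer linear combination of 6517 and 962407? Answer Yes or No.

By Bézout, 6517x + 962407y = 570 has integer solutions iff gcd(6517, 962407) | 570.
Euclid: 962407 = 147·6517 + 4408; 6517 = 1·4408 + 2109; 4408 = 2·2109 + 190; 2109 = 11·190 + 19; 190 = 10·19 + 0. gcd = 19; 570 mod 19 = 0. Yes.

Yes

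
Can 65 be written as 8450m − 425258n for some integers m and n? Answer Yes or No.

gcd(8450, 425258): 425258 = 50·8450 + 2758; 8450 = 3·2758 + 176; 2758 = 15·176 + 118; 176 = 1·118 + 58; 118 = 2·58 + 2; 58 = 29·2 + 0 → 2
2 does not divide 65, so a solution does not exist.

No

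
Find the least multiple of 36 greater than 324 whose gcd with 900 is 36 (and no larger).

gcd(k, 900) = 36 forces 36 | k; write k = 36s. Then gcd(36s, 36·25) = 36·gcd(s, 25), so need gcd(s, 25) = 1.
36s > 324 gives s ≥ 10. The least s ≥ 10 coprime to 25 is 11, so k = 36·11 = 396.

396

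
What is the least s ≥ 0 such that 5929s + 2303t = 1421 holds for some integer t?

15

Reduce mod 2303: 5929s ≡ 1421 (mod 2303). With g = gcd(5929, 2303) = 49 dividing 1421, divide through: 121s ≡ 29 (mod 47).
Since gcd(121, 47) = 1, s ≡ 29·(121)⁻¹ ≡ 15 (mod 47). Smallest non-negative: 15.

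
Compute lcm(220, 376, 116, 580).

220 = 2² · 5 · 11; 376 = 2³ · 47; 116 = 2² · 29; 580 = 2² · 5 · 29
lcm takes max exponent of each prime: 2³ · 5 · 11 · 29 · 47 = 599720

599720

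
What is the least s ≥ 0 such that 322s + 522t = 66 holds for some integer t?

Euclid: 522 = 1·322 + 200; 322 = 1·200 + 122; 200 = 1·122 + 78; 122 = 1·78 + 44; 78 = 1·44 + 34; 44 = 1·34 + 10; 34 = 3·10 + 4; 10 = 2·4 + 2; 4 = 2·2 + 0 → gcd = 2; 66 = 2·33.
Back-substitution yields 322·(107) + 522·(-66) = 2, so one solution is s = 107·33 = 3531, t = -66·33 = -2178.
Solutions in s differ by 522/2 = 261; the one in [0, 261) is 3531 mod 261 = 138.

138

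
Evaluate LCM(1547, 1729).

29393

gcd first: 1729 = 1·1547 + 182; 1547 = 8·182 + 91; 182 = 2·91 + 0 → gcd = 91
lcm = 1547·1729/gcd = 2674763/91 = 29393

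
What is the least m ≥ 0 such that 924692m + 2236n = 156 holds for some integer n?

gcd(924692, 2236) = 4 (Euclid: 924692 = 413·2236 + 1224; 2236 = 1·1224 + 1012; 1224 = 1·1012 + 212; 1012 = 4·212 + 164; 212 = 1·164 + 48; 164 = 3·48 + 20; 48 = 2·20 + 8; 20 = 2·8 + 4; 8 = 2·4 + 0), and 4 | 156.
Extended Euclid: 924692·(-232) + 2236·(95943) = 4. Scale by 39: m₀ = -9048.
General solution m = m₀ + 559t; reducing mod 559 gives m = 455 (and n = -188164).

455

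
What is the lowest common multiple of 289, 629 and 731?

289 = 17²; 629 = 17 · 37; 731 = 17 · 43
lcm takes max exponent of each prime: 17² · 37 · 43 = 459799

459799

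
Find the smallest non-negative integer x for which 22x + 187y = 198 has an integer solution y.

gcd(22, 187) = 11 (Euclid: 187 = 8·22 + 11; 22 = 2·11 + 0), and 11 | 198.
Extended Euclid: 22·(-8) + 187·(1) = 11. Scale by 18: x₀ = -144.
General solution x = x₀ + 17t; reducing mod 17 gives x = 9 (and y = 0).

9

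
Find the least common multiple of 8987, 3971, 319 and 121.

54470207

8987 = 11 · 19 · 43; 3971 = 11 · 19²; 319 = 11 · 29; 121 = 11²
lcm takes max exponent of each prime: 11² · 19² · 29 · 43 = 54470207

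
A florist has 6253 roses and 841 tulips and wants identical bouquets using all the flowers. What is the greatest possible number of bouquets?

Euclid: 6253 = 7·841 + 366; 841 = 2·366 + 109; 366 = 3·109 + 39; 109 = 2·39 + 31; 39 = 1·31 + 8; 31 = 3·8 + 7; 8 = 1·7 + 1; 7 = 7·1 + 0. Last nonzero remainder: 1.

1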